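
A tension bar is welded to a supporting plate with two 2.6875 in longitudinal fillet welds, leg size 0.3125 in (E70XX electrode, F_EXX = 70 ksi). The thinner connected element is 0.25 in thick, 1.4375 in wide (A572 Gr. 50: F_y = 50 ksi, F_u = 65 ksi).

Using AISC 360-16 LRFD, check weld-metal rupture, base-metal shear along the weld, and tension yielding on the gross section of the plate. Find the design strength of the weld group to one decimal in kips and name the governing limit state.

16.2 kips (gross-section yield governs)

Weld metal: throat = 0.707×0.3125 = 0.22094 in, L = 2×2.6875 = 5.375 in. φR_n = 0.75 × 0.6 × 70 × 0.22094 × 5.375 = 37.4 kips.
Base metal shear (0.25 in plate): yield φR_n = 1.0×0.6×50×0.25×5.375 = 40.3 kips; rupture φR_n = 0.75×0.6×65×0.25×5.375 = 39.3 kips; take 39.3 kips (rupture).
Tension yield (gross): A_g = 1.4375×0.25 = 0.35938 in². φR_n = 0.90 × 50 × 0.35938 = 16.2 kips.
Governing: min(37.4, 39.3, 16.2) = 16.2 kips → gross-section yield.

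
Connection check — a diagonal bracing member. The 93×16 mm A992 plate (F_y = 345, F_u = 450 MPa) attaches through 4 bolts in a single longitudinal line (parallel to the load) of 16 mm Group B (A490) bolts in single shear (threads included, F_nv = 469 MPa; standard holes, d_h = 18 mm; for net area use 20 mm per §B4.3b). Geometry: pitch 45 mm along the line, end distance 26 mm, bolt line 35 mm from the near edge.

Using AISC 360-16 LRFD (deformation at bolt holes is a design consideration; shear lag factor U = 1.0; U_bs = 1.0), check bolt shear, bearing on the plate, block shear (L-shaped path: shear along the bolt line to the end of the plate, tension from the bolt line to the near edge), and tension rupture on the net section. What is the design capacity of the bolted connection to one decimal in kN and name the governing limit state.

Bolt shear: A_b = π(16)²/4 = 201.06 mm². φR_n = 0.75 × 469 × 201.06 × 4 × 1 = 282.9 kN.
Bearing (16 mm plate, F_u = 450 MPa): end bolts L_c = 26 − 18/2 = 17, R_n = min(1.2×17×16×450, 2.4×16×16×450) = 146.88 kN/bolt; interior L_c = 45 − 18 = 27, R_n = 233.28 kN/bolt. φR_n = 0.75 × (1×146.88 + 3×233.28) = 635.0 kN.
Block shear: shear path 1×[26+3×45] = 1×161 mm, A_gv = 2576, A_nv = 1×(161 − 3.5×20)×16 = 1456 mm²; tension to near edge: (35 − 0.5×20)×16 = 400 mm². R_n = min(0.6×450×1456, 0.6×345×2576) + 1.0×450×400 = min(393.12, 533.23) + 180 = 573.12 kN. φR_n = 0.75 × 573.12 = 429.8 kN.
Tension rupture (net): A_n = (93 − 1×20)×16 = 1168 mm² (U = 1.0, A_e = A_n). φR_n = 0.75 × 450 × 1168 = 394.2 kN.
Governing: min(282.9, 635.0, 429.8, 394.2) = 282.9 kN → bolt shear.

282.9 kN (bolt shear governs)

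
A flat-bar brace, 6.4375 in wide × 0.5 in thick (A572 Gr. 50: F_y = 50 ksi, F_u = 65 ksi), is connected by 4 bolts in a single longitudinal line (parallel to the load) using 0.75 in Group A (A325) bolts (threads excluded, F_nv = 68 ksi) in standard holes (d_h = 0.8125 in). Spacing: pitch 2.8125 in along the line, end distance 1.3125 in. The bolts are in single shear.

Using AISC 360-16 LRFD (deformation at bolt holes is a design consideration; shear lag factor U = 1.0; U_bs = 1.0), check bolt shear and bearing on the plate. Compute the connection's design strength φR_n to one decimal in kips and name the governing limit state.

Bolt shear: A_b = π(0.75)²/4 = 0.44179 in². φR_n = 0.75 × 68 × 0.44179 × 4 × 1 = 90.1 kips.
Bearing (0.5 in plate, F_u = 65 ksi): end bolts L_c = 1.3125 − 0.8125/2 = 0.90625, R_n = min(1.2×0.90625×0.5×65, 2.4×0.75×0.5×65) = 35.344 kips/bolt; interior L_c = 2.8125 − 0.8125 = 2, R_n = 58.5 kips/bolt. φR_n = 0.75 × (1×35.344 + 3×58.5) = 158.1 kips.
Governing: min(90.1, 158.1) = 90.1 kips → bolt shear.

90.1 kips (bolt shear governs)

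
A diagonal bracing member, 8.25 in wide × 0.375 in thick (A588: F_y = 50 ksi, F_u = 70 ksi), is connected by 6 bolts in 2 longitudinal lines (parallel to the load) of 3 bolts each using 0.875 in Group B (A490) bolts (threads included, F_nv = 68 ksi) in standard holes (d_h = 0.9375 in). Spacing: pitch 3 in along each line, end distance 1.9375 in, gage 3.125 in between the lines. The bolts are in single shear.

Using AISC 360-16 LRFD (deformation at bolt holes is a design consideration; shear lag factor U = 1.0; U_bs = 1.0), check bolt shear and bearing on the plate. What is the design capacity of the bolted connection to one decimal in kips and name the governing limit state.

Bolt shear: A_b = π(0.875)²/4 = 0.60132 in². φR_n = 0.75 × 68 × 0.60132 × 6 × 1 = 184.0 kips.
Bearing (0.375 in plate, F_u = 70 ksi): end bolts L_c = 1.9375 − 0.9375/2 = 1.46875, R_n = min(1.2×1.46875×0.375×70, 2.4×0.875×0.375×70) = 46.266 kips/bolt; interior L_c = 3 − 0.9375 = 2.0625, R_n = 55.125 kips/bolt. φR_n = 0.75 × (2×46.266 + 4×55.125) = 234.8 kips.
Governing: min(184.0, 234.8) = 184.0 kips → bolt shear.

184.0 kips (bolt shear governs)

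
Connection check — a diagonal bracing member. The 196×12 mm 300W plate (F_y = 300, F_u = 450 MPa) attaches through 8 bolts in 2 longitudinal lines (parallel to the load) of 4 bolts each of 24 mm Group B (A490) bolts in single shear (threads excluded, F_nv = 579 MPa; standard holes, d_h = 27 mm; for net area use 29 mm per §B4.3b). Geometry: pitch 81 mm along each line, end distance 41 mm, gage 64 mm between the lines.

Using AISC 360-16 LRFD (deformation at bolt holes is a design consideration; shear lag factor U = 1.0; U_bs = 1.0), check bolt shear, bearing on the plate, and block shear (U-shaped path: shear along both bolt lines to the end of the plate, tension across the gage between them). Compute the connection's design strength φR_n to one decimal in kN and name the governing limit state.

1028.7 kN (block shear governs)

Bolt shear: A_b = π(24)²/4 = 452.39 mm². φR_n = 0.75 × 579 × 452.39 × 8 × 1 = 1571.6 kN.
Bearing (12 mm plate, F_u = 450 MPa): end bolts L_c = 41 − 27/2 = 27.5, R_n = min(1.2×27.5×12×450, 2.4×24×12×450) = 178.2 kN/bolt; interior L_c = 81 − 27 = 54, R_n = 311.04 kN/bolt. φR_n = 0.75 × (2×178.2 + 6×311.04) = 1667.0 kN.
Block shear: shear path 2×[41+3×81] = 2×284 mm, A_gv = 6816, A_nv = 2×(284 − 3.5×29)×12 = 4380 mm²; tension across gage: (64 − 1×29)×12 = 420 mm². R_n = min(0.6×450×4380, 0.6×300×6816) + 1.0×450×420 = min(1182.6, 1226.9) + 189 = 1371.6 kN. φR_n = 0.75 × 1371.6 = 1028.7 kN.
Governing: min(1571.6, 1667.0, 1028.7) = 1028.7 kN → block shear.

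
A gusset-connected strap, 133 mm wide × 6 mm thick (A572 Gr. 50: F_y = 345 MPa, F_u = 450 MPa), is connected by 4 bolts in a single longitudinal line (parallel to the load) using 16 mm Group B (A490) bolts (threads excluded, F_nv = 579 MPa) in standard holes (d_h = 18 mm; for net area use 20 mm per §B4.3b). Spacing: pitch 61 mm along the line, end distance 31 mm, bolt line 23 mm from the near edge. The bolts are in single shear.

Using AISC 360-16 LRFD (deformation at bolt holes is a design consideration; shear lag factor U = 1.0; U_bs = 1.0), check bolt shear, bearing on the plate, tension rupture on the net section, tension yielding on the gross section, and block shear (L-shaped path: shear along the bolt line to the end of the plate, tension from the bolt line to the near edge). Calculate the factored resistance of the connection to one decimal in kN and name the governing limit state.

Bolt shear: A_b = π(16)²/4 = 201.06 mm². φR_n = 0.75 × 579 × 201.06 × 4 × 1 = 349.2 kN.
Bearing (6 mm plate, F_u = 450 MPa): end bolts L_c = 31 − 18/2 = 22, R_n = min(1.2×22×6×450, 2.4×16×6×450) = 71.28 kN/bolt; interior L_c = 61 − 18 = 43, R_n = 103.68 kN/bolt. φR_n = 0.75 × (1×71.28 + 3×103.68) = 286.7 kN.
Tension rupture (net): A_n = (133 − 1×20)×6 = 678 mm² (U = 1.0, A_e = A_n). φR_n = 0.75 × 450 × 678 = 228.8 kN.
Tension yield (gross): A_g = 133×6 = 798 mm². φR_n = 0.90 × 345 × 798 = 247.8 kN.
Block shear: shear path 1×[31+3×61] = 1×214 mm, A_gv = 1284, A_nv = 1×(214 − 3.5×20)×6 = 864 mm²; tension to near edge: (23 − 0.5×20)×6 = 78 mm². R_n = min(0.6×450×864, 0.6×345×1284) + 1.0×450×78 = min(233.28, 265.79) + 35.1 = 268.38 kN. φR_n = 0.75 × 268.38 = 201.3 kN.
Governing: min(349.2, 286.7, 228.8, 247.8, 201.3) = 201.3 kN → block shear.

201.3 kN (block shear governs)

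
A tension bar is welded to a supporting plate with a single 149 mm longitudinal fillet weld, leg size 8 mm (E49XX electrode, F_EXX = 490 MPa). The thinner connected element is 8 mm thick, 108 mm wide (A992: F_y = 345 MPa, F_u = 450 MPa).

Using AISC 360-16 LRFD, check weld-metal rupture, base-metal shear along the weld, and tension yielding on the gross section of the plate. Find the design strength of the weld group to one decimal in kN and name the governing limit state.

185.8 kN (weld metal governs)

Weld metal: throat = 0.707×8 = 5.656 mm, L = 149 mm. φR_n = 0.75 × 0.6 × 490 × 5.656 × 149 = 185.8 kN.
Base metal shear (8 mm plate): yield φR_n = 1.0×0.6×345×8×149 = 246.7 kN; rupture φR_n = 0.75×0.6×450×8×149 = 241.4 kN; take 241.4 kN (rupture).
Tension yield (gross): A_g = 108×8 = 864 mm². φR_n = 0.90 × 345 × 864 = 268.3 kN.
Governing: min(185.8, 241.4, 268.3) = 185.8 kN → weld metal.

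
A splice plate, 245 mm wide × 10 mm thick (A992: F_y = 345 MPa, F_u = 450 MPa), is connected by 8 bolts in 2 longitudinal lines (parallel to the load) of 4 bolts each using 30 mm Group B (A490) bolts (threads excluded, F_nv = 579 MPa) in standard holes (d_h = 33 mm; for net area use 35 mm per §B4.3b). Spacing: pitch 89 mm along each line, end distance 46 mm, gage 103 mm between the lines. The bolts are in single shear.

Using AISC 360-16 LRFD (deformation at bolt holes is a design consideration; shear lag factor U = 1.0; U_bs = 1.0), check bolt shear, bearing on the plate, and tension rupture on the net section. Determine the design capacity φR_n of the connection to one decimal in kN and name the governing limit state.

Bolt shear: A_b = π(30)²/4 = 706.86 mm². φR_n = 0.75 × 579 × 706.86 × 8 × 1 = 2455.6 kN.
Bearing (10 mm plate, F_u = 450 MPa): end bolts L_c = 46 − 33/2 = 29.5, R_n = min(1.2×29.5×10×450, 2.4×30×10×450) = 159.3 kN/bolt; interior L_c = 89 − 33 = 56, R_n = 302.4 kN/bolt. φR_n = 0.75 × (2×159.3 + 6×302.4) = 1599.8 kN.
Tension rupture (net): A_n = (245 − 2×35)×10 = 1750 mm² (U = 1.0, A_e = A_n). φR_n = 0.75 × 450 × 1750 = 590.6 kN.
Governing: min(2455.6, 1599.8, 590.6) = 590.6 kN → net-section rupture.

590.6 kN (net-section rupture governs)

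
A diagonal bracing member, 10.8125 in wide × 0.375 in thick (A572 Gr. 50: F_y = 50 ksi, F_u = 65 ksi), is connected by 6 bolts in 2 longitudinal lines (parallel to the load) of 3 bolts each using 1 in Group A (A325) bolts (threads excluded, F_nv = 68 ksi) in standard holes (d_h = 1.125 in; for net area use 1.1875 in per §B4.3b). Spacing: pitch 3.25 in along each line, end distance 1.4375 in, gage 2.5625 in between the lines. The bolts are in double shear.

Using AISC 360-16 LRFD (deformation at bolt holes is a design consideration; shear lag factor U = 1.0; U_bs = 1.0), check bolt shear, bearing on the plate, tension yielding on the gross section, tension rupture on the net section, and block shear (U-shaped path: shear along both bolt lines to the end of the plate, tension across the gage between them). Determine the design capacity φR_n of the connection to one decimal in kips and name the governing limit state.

134.1 kips (block shear governs)

Bolt shear: A_b = π(1)²/4 = 0.7854 in². φR_n = 0.75 × 68 × 0.7854 × 6 × 2 = 480.7 kips.
Bearing (0.375 in plate, F_u = 65 ksi): end bolts L_c = 1.4375 − 1.125/2 = 0.875, R_n = min(1.2×0.875×0.375×65, 2.4×1×0.375×65) = 25.594 kips/bolt; interior L_c = 3.25 − 1.125 = 2.125, R_n = 58.5 kips/bolt. φR_n = 0.75 × (2×25.594 + 4×58.5) = 213.9 kips.
Tension yield (gross): A_g = 10.8125×0.375 = 4.0547 in². φR_n = 0.90 × 50 × 4.0547 = 182.5 kips.
Tension rupture (net): A_n = (10.8125 − 2×1.1875)×0.375 = 3.1641 in² (U = 1.0, A_e = A_n). φR_n = 0.75 × 65 × 3.1641 = 154.2 kips.
Block shear: shear path 2×[1.4375+2×3.25] = 2×7.9375 in, A_gv = 5.9531, A_nv = 2×(7.9375 − 2.5×1.1875)×0.375 = 3.7266 in²; tension across gage: (2.5625 − 1×1.1875)×0.375 = 0.51563 in². R_n = min(0.6×65×3.7266, 0.6×50×5.9531) + 1.0×65×0.51563 = min(145.34, 178.59) + 33.516 = 178.86 kips. φR_n = 0.75 × 178.86 = 134.1 kips.
Governing: min(480.7, 213.9, 182.5, 154.2, 134.1) = 134.1 kips → block shear.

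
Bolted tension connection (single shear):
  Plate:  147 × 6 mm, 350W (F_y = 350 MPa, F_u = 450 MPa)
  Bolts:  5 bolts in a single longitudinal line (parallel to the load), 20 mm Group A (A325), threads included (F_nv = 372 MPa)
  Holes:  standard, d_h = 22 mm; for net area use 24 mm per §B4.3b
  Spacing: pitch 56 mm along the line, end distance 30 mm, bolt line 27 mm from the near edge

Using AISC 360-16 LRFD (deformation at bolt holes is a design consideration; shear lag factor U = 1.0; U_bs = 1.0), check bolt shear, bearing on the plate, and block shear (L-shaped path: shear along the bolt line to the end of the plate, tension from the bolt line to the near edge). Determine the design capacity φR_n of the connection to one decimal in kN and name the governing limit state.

207.8 kN (block shear governs)

Bolt shear: A_b = π(20)²/4 = 314.16 mm². φR_n = 0.75 × 372 × 314.16 × 5 × 1 = 438.3 kN.
Bearing (6 mm plate, F_u = 450 MPa): end bolts L_c = 30 − 22/2 = 19, R_n = min(1.2×19×6×450, 2.4×20×6×450) = 61.56 kN/bolt; interior L_c = 56 − 22 = 34, R_n = 110.16 kN/bolt. φR_n = 0.75 × (1×61.56 + 4×110.16) = 376.7 kN.
Block shear: shear path 1×[30+4×56] = 1×254 mm, A_gv = 1524, A_nv = 1×(254 − 4.5×24)×6 = 876 mm²; tension to near edge: (27 − 0.5×24)×6 = 90 mm². R_n = min(0.6×450×876, 0.6×350×1524) + 1.0×450×90 = min(236.52, 320.04) + 40.5 = 277.02 kN. φR_n = 0.75 × 277.02 = 207.8 kN.
Governing: min(438.3, 376.7, 207.8) = 207.8 kN → block shear.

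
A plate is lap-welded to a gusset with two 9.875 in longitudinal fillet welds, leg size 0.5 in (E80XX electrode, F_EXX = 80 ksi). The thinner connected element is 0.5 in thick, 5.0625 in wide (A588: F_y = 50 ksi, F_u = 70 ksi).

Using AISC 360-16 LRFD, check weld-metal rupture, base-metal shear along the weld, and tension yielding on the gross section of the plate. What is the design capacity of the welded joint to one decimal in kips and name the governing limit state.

Weld metal: throat = 0.707×0.5 = 0.3535 in, L = 2×9.875 = 19.75 in. φR_n = 0.75 × 0.6 × 80 × 0.3535 × 19.75 = 251.3 kips.
Base metal shear (0.5 in plate): yield φR_n = 1.0×0.6×50×0.5×19.75 = 296.3 kips; rupture φR_n = 0.75×0.6×70×0.5×19.75 = 311.1 kips; take 296.3 kips (yield).
Tension yield (gross): A_g = 5.0625×0.5 = 2.5313 in². φR_n = 0.90 × 50 × 2.5313 = 113.9 kips.
Governing: min(251.3, 296.3, 113.9) = 113.9 kips → gross-section yield.

113.9 kips (gross-section yield governs)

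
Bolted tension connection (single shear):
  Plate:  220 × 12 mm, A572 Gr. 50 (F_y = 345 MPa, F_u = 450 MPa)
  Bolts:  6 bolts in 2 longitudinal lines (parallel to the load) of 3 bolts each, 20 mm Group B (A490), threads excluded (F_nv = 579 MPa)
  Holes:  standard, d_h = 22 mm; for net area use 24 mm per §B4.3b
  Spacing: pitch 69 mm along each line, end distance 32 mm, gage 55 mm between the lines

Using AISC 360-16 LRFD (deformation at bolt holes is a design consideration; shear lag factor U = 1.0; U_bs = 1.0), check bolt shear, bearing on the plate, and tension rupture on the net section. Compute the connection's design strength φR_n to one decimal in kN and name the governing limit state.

Bolt shear: A_b = π(20)²/4 = 314.16 mm². φR_n = 0.75 × 579 × 314.16 × 6 × 1 = 818.5 kN.
Bearing (12 mm plate, F_u = 450 MPa): end bolts L_c = 32 − 22/2 = 21, R_n = min(1.2×21×12×450, 2.4×20×12×450) = 136.08 kN/bolt; interior L_c = 69 − 22 = 47, R_n = 259.2 kN/bolt. φR_n = 0.75 × (2×136.08 + 4×259.2) = 981.7 kN.
Tension rupture (net): A_n = (220 − 2×24)×12 = 2064 mm² (U = 1.0, A_e = A_n). φR_n = 0.75 × 450 × 2064 = 696.6 kN.
Governing: min(818.5, 981.7, 696.6) = 696.6 kN → net-section rupture.

696.6 kN (net-section rupture governs)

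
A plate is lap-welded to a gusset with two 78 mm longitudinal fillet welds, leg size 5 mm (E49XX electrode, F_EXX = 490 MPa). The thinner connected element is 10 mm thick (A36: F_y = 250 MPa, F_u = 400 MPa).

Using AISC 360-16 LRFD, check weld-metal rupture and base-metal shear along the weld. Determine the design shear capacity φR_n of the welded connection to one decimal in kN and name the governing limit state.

Weld metal: throat = 0.707×5 = 3.535 mm, L = 2×78 = 156 mm. φR_n = 0.75 × 0.6 × 490 × 3.535 × 156 = 121.6 kN.
Base metal shear (10 mm plate): yield φR_n = 1.0×0.6×250×10×156 = 234.0 kN; rupture φR_n = 0.75×0.6×400×10×156 = 280.8 kN; take 234.0 kN (yield).
Governing: min(121.6, 234.0) = 121.6 kN → weld metal.

121.6 kN (weld metal governs)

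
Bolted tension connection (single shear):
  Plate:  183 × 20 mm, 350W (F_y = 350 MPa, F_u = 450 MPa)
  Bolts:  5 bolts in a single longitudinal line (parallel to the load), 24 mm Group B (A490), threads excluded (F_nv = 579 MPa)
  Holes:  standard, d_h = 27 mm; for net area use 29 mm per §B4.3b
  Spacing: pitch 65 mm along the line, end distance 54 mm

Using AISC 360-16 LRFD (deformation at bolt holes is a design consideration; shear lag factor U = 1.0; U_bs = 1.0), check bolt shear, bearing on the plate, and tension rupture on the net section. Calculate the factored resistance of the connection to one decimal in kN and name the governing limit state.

982.3 kN (bolt shear governs)

Bolt shear: A_b = π(24)²/4 = 452.39 mm². φR_n = 0.75 × 579 × 452.39 × 5 × 1 = 982.3 kN.
Bearing (20 mm plate, F_u = 450 MPa): end bolts L_c = 54 − 27/2 = 40.5, R_n = min(1.2×40.5×20×450, 2.4×24×20×450) = 437.4 kN/bolt; interior L_c = 65 − 27 = 38, R_n = 410.4 kN/bolt. φR_n = 0.75 × (1×437.4 + 4×410.4) = 1559.3 kN.
Tension rupture (net): A_n = (183 − 1×29)×20 = 3080 mm² (U = 1.0, A_e = A_n). φR_n = 0.75 × 450 × 3080 = 1039.5 kN.
Governing: min(982.3, 1559.3, 1039.5) = 982.3 kN → bolt shear.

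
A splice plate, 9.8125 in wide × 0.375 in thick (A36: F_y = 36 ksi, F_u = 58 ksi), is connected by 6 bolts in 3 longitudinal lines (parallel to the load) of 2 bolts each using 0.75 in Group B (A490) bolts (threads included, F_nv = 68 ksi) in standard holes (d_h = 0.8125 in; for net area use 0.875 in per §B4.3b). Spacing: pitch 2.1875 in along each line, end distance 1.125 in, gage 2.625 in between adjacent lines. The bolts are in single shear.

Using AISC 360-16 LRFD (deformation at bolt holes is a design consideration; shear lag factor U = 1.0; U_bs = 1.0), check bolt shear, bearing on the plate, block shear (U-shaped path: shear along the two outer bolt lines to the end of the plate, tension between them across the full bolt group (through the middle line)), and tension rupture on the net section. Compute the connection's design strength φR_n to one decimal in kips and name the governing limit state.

96.2 kips (block shear governs)

Bolt shear: A_b = π(0.75)²/4 = 0.44179 in². φR_n = 0.75 × 68 × 0.44179 × 6 × 1 = 135.2 kips.
Bearing (0.375 in plate, F_u = 58 ksi): end bolts L_c = 1.125 − 0.8125/2 = 0.71875, R_n = min(1.2×0.71875×0.375×58, 2.4×0.75×0.375×58) = 18.759 kips/bolt; interior L_c = 2.1875 − 0.8125 = 1.375, R_n = 35.888 kips/bolt. φR_n = 0.75 × (3×18.759 + 3×35.888) = 123.0 kips.
Block shear: shear path 2×[1.125+1×2.1875] = 2×3.3125 in, A_gv = 2.4844, A_nv = 2×(3.3125 − 1.5×0.875)×0.375 = 1.5 in²; tension across gage: (5.25 − 2×0.875)×0.375 = 1.3125 in². R_n = min(0.6×58×1.5, 0.6×36×2.4844) + 1.0×58×1.3125 = min(52.2, 53.663) + 76.125 = 128.33 kips. φR_n = 0.75 × 128.33 = 96.2 kips.
Tension rupture (net): A_n = (9.8125 − 3×0.875)×0.375 = 2.6953 in² (U = 1.0, A_e = A_n). φR_n = 0.75 × 58 × 2.6953 = 117.2 kips.
Governing: min(135.2, 123.0, 96.2, 117.2) = 96.2 kips → block shear.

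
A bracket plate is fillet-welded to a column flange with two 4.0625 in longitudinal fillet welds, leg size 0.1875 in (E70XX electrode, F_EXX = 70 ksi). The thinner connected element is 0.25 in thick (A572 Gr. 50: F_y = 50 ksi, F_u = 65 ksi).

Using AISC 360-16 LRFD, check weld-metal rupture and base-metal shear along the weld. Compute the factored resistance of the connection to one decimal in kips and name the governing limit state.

33.9 kips (weld metal governs)

Weld metal: throat = 0.707×0.1875 = 0.13256 in, L = 2×4.0625 = 8.125 in. φR_n = 0.75 × 0.6 × 70 × 0.13256 × 8.125 = 33.9 kips.
Base metal shear (0.25 in plate): yield φR_n = 1.0×0.6×50×0.25×8.125 = 60.9 kips; rupture φR_n = 0.75×0.6×65×0.25×8.125 = 59.4 kips; take 59.4 kips (rupture).
Governing: min(33.9, 59.4) = 33.9 kips → weld metal.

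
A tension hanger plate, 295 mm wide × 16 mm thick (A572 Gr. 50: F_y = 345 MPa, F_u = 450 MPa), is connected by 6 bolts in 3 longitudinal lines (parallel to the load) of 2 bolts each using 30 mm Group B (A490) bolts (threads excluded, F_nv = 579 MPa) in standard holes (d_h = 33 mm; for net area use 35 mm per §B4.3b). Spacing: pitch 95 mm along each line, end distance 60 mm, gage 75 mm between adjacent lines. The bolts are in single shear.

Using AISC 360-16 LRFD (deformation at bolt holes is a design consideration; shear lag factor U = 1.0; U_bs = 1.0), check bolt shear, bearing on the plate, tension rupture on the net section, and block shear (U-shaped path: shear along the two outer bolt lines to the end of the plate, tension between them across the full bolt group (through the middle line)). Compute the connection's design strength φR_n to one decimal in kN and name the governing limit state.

1026.0 kN (net-section rupture governs)

Bolt shear: A_b = π(30)²/4 = 706.86 mm². φR_n = 0.75 × 579 × 706.86 × 6 × 1 = 1841.7 kN.
Bearing (16 mm plate, F_u = 450 MPa): end bolts L_c = 60 − 33/2 = 43.5, R_n = min(1.2×43.5×16×450, 2.4×30×16×450) = 375.84 kN/bolt; interior L_c = 95 − 33 = 62, R_n = 518.4 kN/bolt. φR_n = 0.75 × (3×375.84 + 3×518.4) = 2012.0 kN.
Tension rupture (net): A_n = (295 − 3×35)×16 = 3040 mm² (U = 1.0, A_e = A_n). φR_n = 0.75 × 450 × 3040 = 1026.0 kN.
Block shear: shear path 2×[60+1×95] = 2×155 mm, A_gv = 4960, A_nv = 2×(155 − 1.5×35)×16 = 3280 mm²; tension across gage: (150 − 2×35)×16 = 1280 mm². R_n = min(0.6×450×3280, 0.6×345×4960) + 1.0×450×1280 = min(885.6, 1026.7) + 576 = 1461.6 kN. φR_n = 0.75 × 1461.6 = 1096.2 kN.
Governing: min(1841.7, 2012.0, 1026.0, 1096.2) = 1026.0 kN → net-section rupture.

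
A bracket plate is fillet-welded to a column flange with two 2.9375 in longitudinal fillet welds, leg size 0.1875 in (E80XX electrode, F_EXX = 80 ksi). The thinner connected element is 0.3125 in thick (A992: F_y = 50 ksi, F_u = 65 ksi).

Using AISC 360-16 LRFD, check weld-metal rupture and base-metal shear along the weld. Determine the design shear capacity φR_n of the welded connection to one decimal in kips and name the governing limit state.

Weld metal: throat = 0.707×0.1875 = 0.13256 in, L = 2×2.9375 = 5.875 in. φR_n = 0.75 × 0.6 × 80 × 0.13256 × 5.875 = 28.0 kips.
Base metal shear (0.3125 in plate): yield φR_n = 1.0×0.6×50×0.3125×5.875 = 55.1 kips; rupture φR_n = 0.75×0.6×65×0.3125×5.875 = 53.7 kips; take 53.7 kips (rupture).
Governing: min(28.0, 53.7) = 28.0 kips → weld metal.

28.0 kips (weld metal governs)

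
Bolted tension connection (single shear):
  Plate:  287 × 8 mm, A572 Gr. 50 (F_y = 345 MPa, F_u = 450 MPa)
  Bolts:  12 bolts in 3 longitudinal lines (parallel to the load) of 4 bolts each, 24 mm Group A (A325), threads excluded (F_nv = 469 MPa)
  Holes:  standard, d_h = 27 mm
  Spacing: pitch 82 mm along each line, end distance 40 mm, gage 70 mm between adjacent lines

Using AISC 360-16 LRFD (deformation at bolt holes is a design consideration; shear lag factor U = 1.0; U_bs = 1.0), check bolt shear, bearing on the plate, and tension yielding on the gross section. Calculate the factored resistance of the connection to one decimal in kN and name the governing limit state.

Bolt shear: A_b = π(24)²/4 = 452.39 mm². φR_n = 0.75 × 469 × 452.39 × 12 × 1 = 1909.5 kN.
Bearing (8 mm plate, F_u = 450 MPa): end bolts L_c = 40 − 27/2 = 26.5, R_n = min(1.2×26.5×8×450, 2.4×24×8×450) = 114.48 kN/bolt; interior L_c = 82 − 27 = 55, R_n = 207.36 kN/bolt. φR_n = 0.75 × (3×114.48 + 9×207.36) = 1657.3 kN.
Tension yield (gross): A_g = 287×8 = 2296 mm². φR_n = 0.90 × 345 × 2296 = 712.9 kN.
Governing: min(1909.5, 1657.3, 712.9) = 712.9 kN → gross-section yield.

712.9 kN (gross-section yield governs)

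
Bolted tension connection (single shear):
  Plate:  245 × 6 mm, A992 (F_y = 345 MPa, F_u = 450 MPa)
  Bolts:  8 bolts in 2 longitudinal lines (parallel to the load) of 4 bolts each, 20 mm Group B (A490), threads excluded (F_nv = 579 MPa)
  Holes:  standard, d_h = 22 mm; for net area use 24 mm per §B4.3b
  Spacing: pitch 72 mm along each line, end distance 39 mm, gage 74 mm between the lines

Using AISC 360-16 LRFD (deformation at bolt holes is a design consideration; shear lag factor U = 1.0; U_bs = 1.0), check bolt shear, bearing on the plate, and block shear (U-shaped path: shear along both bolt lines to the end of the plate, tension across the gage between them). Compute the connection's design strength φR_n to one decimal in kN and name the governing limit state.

Bolt shear: A_b = π(20)²/4 = 314.16 mm². φR_n = 0.75 × 579 × 314.16 × 8 × 1 = 1091.4 kN.
Bearing (6 mm plate, F_u = 450 MPa): end bolts L_c = 39 − 22/2 = 28, R_n = min(1.2×28×6×450, 2.4×20×6×450) = 90.72 kN/bolt; interior L_c = 72 − 22 = 50, R_n = 129.6 kN/bolt. φR_n = 0.75 × (2×90.72 + 6×129.6) = 719.3 kN.
Block shear: shear path 2×[39+3×72] = 2×255 mm, A_gv = 3060, A_nv = 2×(255 − 3.5×24)×6 = 2052 mm²; tension across gage: (74 − 1×24)×6 = 300 mm². R_n = min(0.6×450×2052, 0.6×345×3060) + 1.0×450×300 = min(554.04, 633.42) + 135 = 689.04 kN. φR_n = 0.75 × 689.04 = 516.8 kN.
Governing: min(1091.4, 719.3, 516.8) = 516.8 kN → block shear.

516.8 kN (block shear governs)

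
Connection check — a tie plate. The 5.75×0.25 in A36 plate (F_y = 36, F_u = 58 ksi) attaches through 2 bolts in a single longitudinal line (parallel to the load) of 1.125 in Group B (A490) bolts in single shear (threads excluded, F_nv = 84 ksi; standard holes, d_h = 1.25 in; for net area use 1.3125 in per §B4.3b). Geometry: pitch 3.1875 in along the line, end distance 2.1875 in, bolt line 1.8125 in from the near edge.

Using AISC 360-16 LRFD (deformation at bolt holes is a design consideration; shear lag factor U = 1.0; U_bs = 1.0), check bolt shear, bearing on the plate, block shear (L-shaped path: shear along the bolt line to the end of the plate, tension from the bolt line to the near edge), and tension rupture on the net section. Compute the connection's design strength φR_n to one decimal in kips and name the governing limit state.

34.3 kips (block shear governs)

Bolt shear: A_b = π(1.125)²/4 = 0.99402 in². φR_n = 0.75 × 84 × 0.99402 × 2 × 1 = 125.2 kips.
Bearing (0.25 in plate, F_u = 58 ksi): end bolts L_c = 2.1875 − 1.25/2 = 1.5625, R_n = min(1.2×1.5625×0.25×58, 2.4×1.125×0.25×58) = 27.188 kips/bolt; interior L_c = 3.1875 − 1.25 = 1.9375, R_n = 33.713 kips/bolt. φR_n = 0.75 × (1×27.188 + 1×33.713) = 45.7 kips.
Block shear: shear path 1×[2.1875+1×3.1875] = 1×5.375 in, A_gv = 1.3438, A_nv = 1×(5.375 − 1.5×1.3125)×0.25 = 0.85156 in²; tension to near edge: (1.8125 − 0.5×1.3125)×0.25 = 0.28906 in². R_n = min(0.6×58×0.85156, 0.6×36×1.3438) + 1.0×58×0.28906 = min(29.634, 29.026) + 16.765 = 45.791 kips. φR_n = 0.75 × 45.791 = 34.3 kips.
Tension rupture (net): A_n = (5.75 − 1×1.3125)×0.25 = 1.1094 in² (U = 1.0, A_e = A_n). φR_n = 0.75 × 58 × 1.1094 = 48.3 kips.
Governing: min(125.2, 45.7, 34.3, 48.3) = 34.3 kips → block shear.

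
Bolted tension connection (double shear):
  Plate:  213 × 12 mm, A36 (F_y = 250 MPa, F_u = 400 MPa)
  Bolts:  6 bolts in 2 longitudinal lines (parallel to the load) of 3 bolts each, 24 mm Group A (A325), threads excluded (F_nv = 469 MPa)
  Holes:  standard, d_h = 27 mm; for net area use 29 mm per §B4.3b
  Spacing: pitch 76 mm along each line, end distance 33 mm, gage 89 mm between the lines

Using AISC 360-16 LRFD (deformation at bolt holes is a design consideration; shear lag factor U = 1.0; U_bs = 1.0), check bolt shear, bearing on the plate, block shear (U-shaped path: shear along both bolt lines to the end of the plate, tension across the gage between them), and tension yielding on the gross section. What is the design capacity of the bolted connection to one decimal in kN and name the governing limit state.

575.1 kN (gross-section yield governs)

Bolt shear: A_b = π(24)²/4 = 452.39 mm². φR_n = 0.75 × 469 × 452.39 × 6 × 2 = 1909.5 kN.
Bearing (12 mm plate, F_u = 400 MPa): end bolts L_c = 33 − 27/2 = 19.5, R_n = min(1.2×19.5×12×400, 2.4×24×12×400) = 112.32 kN/bolt; interior L_c = 76 − 27 = 49, R_n = 276.48 kN/bolt. φR_n = 0.75 × (2×112.32 + 4×276.48) = 997.9 kN.
Block shear: shear path 2×[33+2×76] = 2×185 mm, A_gv = 4440, A_nv = 2×(185 − 2.5×29)×12 = 2700 mm²; tension across gage: (89 − 1×29)×12 = 720 mm². R_n = min(0.6×400×2700, 0.6×250×4440) + 1.0×400×720 = min(648, 666) + 288 = 936 kN. φR_n = 0.75 × 936 = 702.0 kN.
Tension yield (gross): A_g = 213×12 = 2556 mm². φR_n = 0.90 × 250 × 2556 = 575.1 kN.
Governing: min(1909.5, 997.9, 702.0, 575.1) = 575.1 kN → gross-section yield.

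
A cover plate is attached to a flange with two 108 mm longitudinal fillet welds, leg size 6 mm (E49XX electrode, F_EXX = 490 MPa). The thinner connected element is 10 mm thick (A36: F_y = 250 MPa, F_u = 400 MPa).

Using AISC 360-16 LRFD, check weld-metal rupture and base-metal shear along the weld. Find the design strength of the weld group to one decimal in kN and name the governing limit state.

Weld metal: throat = 0.707×6 = 4.242 mm, L = 2×108 = 216 mm. φR_n = 0.75 × 0.6 × 490 × 4.242 × 216 = 202.0 kN.
Base metal shear (10 mm plate): yield φR_n = 1.0×0.6×250×10×216 = 324.0 kN; rupture φR_n = 0.75×0.6×400×10×216 = 388.8 kN; take 324.0 kN (yield).
Governing: min(202.0, 324.0) = 202.0 kN → weld metal.

202.0 kN (weld metal governs)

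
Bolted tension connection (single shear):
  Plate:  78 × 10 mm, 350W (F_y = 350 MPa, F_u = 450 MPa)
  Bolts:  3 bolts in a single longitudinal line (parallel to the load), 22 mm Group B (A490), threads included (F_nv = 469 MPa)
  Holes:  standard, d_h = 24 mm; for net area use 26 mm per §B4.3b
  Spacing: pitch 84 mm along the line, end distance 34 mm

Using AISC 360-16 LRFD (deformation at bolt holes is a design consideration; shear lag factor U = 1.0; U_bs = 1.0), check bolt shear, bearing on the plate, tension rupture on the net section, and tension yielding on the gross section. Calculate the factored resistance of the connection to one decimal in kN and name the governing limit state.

Bolt shear: A_b = π(22)²/4 = 380.13 mm². φR_n = 0.75 × 469 × 380.13 × 3 × 1 = 401.1 kN.
Bearing (10 mm plate, F_u = 450 MPa): end bolts L_c = 34 − 24/2 = 22, R_n = min(1.2×22×10×450, 2.4×22×10×450) = 118.8 kN/bolt; interior L_c = 84 − 24 = 60, R_n = 237.6 kN/bolt. φR_n = 0.75 × (1×118.8 + 2×237.6) = 445.5 kN.
Tension rupture (net): A_n = (78 − 1×26)×10 = 520 mm² (U = 1.0, A_e = A_n). φR_n = 0.75 × 450 × 520 = 175.5 kN.
Tension yield (gross): A_g = 78×10 = 780 mm². φR_n = 0.90 × 350 × 780 = 245.7 kN.
Governing: min(401.1, 445.5, 175.5, 245.7) = 175.5 kN → net-section rupture.

175.5 kN (net-section rupture governs)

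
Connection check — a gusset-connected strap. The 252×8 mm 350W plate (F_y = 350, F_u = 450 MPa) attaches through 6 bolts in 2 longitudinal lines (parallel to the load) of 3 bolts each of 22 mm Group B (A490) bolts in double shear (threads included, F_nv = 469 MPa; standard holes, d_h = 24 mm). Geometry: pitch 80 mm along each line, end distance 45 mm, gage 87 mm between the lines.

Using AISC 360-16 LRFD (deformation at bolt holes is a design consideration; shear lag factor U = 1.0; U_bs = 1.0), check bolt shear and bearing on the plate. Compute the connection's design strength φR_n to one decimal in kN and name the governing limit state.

784.1 kN (bearing governs)

Bolt shear: A_b = π(22)²/4 = 380.13 mm². φR_n = 0.75 × 469 × 380.13 × 6 × 2 = 1604.5 kN.
Bearing (8 mm plate, F_u = 450 MPa): end bolts L_c = 45 − 24/2 = 33, R_n = min(1.2×33×8×450, 2.4×22×8×450) = 142.56 kN/bolt; interior L_c = 80 − 24 = 56, R_n = 190.08 kN/bolt. φR_n = 0.75 × (2×142.56 + 4×190.08) = 784.1 kN.
Governing: min(1604.5, 784.1) = 784.1 kN → bearing.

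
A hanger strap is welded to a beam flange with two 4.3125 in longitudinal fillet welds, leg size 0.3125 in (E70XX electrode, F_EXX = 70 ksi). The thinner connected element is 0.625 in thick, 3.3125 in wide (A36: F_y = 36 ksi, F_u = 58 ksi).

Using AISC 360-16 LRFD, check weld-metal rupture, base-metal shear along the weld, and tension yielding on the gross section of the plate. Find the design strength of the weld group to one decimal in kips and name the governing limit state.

60.0 kips (weld metal governs)

Weld metal: throat = 0.707×0.3125 = 0.22094 in, L = 2×4.3125 = 8.625 in. φR_n = 0.75 × 0.6 × 70 × 0.22094 × 8.625 = 60.0 kips.
Base metal shear (0.625 in plate): yield φR_n = 1.0×0.6×36×0.625×8.625 = 116.4 kips; rupture φR_n = 0.75×0.6×58×0.625×8.625 = 140.7 kips; take 116.4 kips (yield).
Tension yield (gross): A_g = 3.3125×0.625 = 2.0703 in². φR_n = 0.90 × 36 × 2.0703 = 67.1 kips.
Governing: min(60.0, 116.4, 67.1) = 60.0 kips → weld metal.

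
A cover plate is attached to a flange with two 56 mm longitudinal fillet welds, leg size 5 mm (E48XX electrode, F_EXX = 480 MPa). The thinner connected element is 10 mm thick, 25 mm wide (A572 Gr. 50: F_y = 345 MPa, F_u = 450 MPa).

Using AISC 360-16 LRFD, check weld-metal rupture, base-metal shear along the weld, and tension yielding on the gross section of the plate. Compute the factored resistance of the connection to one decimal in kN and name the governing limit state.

Weld metal: throat = 0.707×5 = 3.535 mm, L = 2×56 = 112 mm. φR_n = 0.75 × 0.6 × 480 × 3.535 × 112 = 85.5 kN.
Base metal shear (10 mm plate): yield φR_n = 1.0×0.6×345×10×112 = 231.8 kN; rupture φR_n = 0.75×0.6×450×10×112 = 226.8 kN; take 226.8 kN (rupture).
Tension yield (gross): A_g = 25×10 = 250 mm². φR_n = 0.90 × 345 × 250 = 77.6 kN.
Governing: min(85.5, 226.8, 77.6) = 77.6 kN → gross-section yield.

77.6 kN (gross-section yield governs)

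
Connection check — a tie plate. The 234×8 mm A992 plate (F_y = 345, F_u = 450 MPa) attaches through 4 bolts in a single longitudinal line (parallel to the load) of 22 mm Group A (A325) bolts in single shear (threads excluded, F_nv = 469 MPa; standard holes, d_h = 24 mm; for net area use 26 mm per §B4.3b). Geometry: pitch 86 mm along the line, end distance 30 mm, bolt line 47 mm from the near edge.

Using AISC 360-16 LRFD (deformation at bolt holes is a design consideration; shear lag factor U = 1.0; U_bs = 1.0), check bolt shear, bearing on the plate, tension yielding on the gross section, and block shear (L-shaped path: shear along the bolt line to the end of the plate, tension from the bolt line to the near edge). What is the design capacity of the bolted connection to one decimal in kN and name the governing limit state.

Bolt shear: A_b = π(22)²/4 = 380.13 mm². φR_n = 0.75 × 469 × 380.13 × 4 × 1 = 534.8 kN.
Bearing (8 mm plate, F_u = 450 MPa): end bolts L_c = 30 − 24/2 = 18, R_n = min(1.2×18×8×450, 2.4×22×8×450) = 77.76 kN/bolt; interior L_c = 86 − 24 = 62, R_n = 190.08 kN/bolt. φR_n = 0.75 × (1×77.76 + 3×190.08) = 486.0 kN.
Tension yield (gross): A_g = 234×8 = 1872 mm². φR_n = 0.90 × 345 × 1872 = 581.3 kN.
Block shear: shear path 1×[30+3×86] = 1×288 mm, A_gv = 2304, A_nv = 1×(288 − 3.5×26)×8 = 1576 mm²; tension to near edge: (47 − 0.5×26)×8 = 272 mm². R_n = min(0.6×450×1576, 0.6×345×2304) + 1.0×450×272 = min(425.52, 476.93) + 122.4 = 547.92 kN. φR_n = 0.75 × 547.92 = 410.9 kN.
Governing: min(534.8, 486.0, 581.3, 410.9) = 410.9 kN → block shear.

410.9 kN (block shear governs)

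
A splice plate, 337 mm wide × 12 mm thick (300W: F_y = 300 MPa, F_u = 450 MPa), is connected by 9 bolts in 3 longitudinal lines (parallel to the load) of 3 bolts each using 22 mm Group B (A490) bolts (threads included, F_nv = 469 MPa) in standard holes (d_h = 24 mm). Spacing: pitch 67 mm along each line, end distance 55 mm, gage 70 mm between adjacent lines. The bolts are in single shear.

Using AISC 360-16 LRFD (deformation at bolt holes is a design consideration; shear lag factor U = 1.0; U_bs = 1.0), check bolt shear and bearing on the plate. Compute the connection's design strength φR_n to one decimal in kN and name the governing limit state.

Bolt shear: A_b = π(22)²/4 = 380.13 mm². φR_n = 0.75 × 469 × 380.13 × 9 × 1 = 1203.4 kN.
Bearing (12 mm plate, F_u = 450 MPa): end bolts L_c = 55 − 24/2 = 43, R_n = min(1.2×43×12×450, 2.4×22×12×450) = 278.64 kN/bolt; interior L_c = 67 − 24 = 43, R_n = 278.64 kN/bolt. φR_n = 0.75 × (3×278.64 + 6×278.64) = 1880.8 kN.
Governing: min(1203.4, 1880.8) = 1203.4 kN → bolt shear.

1203.4 kN (bolt shear governs)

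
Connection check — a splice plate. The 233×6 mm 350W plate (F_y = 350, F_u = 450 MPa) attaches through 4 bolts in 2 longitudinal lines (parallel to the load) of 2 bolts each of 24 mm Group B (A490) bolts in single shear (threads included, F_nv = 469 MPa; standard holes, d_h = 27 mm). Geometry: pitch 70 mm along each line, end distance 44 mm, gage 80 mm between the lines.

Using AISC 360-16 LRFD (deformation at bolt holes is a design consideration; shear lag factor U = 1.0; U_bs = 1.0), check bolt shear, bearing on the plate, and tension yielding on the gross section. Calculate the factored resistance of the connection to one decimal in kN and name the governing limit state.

357.2 kN (bearing governs)

Bolt shear: A_b = π(24)²/4 = 452.39 mm². φR_n = 0.75 × 469 × 452.39 × 4 × 1 = 636.5 kN.
Bearing (6 mm plate, F_u = 450 MPa): end bolts L_c = 44 − 27/2 = 30.5, R_n = min(1.2×30.5×6×450, 2.4×24×6×450) = 98.82 kN/bolt; interior L_c = 70 − 27 = 43, R_n = 139.32 kN/bolt. φR_n = 0.75 × (2×98.82 + 2×139.32) = 357.2 kN.
Tension yield (gross): A_g = 233×6 = 1398 mm². φR_n = 0.90 × 350 × 1398 = 440.4 kN.
Governing: min(636.5, 357.2, 440.4) = 357.2 kN → bearing.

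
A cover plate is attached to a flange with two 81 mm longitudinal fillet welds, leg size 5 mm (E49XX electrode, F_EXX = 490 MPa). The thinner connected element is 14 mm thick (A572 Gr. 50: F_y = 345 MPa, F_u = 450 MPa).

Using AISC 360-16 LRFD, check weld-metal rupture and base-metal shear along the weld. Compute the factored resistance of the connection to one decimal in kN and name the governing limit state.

126.3 kN (weld metal governs)

Weld metal: throat = 0.707×5 = 3.535 mm, L = 2×81 = 162 mm. φR_n = 0.75 × 0.6 × 490 × 3.535 × 162 = 126.3 kN.
Base metal shear (14 mm plate): yield φR_n = 1.0×0.6×345×14×162 = 469.5 kN; rupture φR_n = 0.75×0.6×450×14×162 = 459.3 kN; take 459.3 kN (rupture).
Governing: min(126.3, 459.3) = 126.3 kN → weld metal.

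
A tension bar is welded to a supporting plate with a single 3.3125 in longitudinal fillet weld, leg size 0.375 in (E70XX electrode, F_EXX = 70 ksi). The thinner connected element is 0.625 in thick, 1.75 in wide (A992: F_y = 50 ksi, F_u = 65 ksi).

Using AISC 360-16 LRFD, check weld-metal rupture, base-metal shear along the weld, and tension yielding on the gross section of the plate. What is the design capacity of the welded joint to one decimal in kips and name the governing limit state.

27.7 kips (weld metal governs)

Weld metal: throat = 0.707×0.375 = 0.26513 in, L = 3.3125 in. φR_n = 0.75 × 0.6 × 70 × 0.26513 × 3.3125 = 27.7 kips.
Base metal shear (0.625 in plate): yield φR_n = 1.0×0.6×50×0.625×3.3125 = 62.1 kips; rupture φR_n = 0.75×0.6×65×0.625×3.3125 = 60.6 kips; take 60.6 kips (rupture).
Tension yield (gross): A_g = 1.75×0.625 = 1.0938 in². φR_n = 0.90 × 50 × 1.0938 = 49.2 kips.
Governing: min(27.7, 60.6, 49.2) = 27.7 kips → weld metal.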